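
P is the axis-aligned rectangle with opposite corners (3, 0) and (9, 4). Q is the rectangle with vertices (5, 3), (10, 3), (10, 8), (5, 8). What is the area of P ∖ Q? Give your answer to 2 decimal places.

20.00

|P∩Q|: x∈[5,9], y∈[3,4] → 4·1 = 4.
|P| = 24.
|P ∖ Q| = |P| − |P∩Q| = 24 − 4 = 20.00.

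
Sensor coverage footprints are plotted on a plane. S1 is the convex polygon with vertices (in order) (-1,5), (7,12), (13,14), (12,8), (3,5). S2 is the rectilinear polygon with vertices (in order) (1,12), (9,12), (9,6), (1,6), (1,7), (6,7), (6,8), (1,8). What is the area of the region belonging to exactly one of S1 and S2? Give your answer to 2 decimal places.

|S1| = 56.5, |S2| = 43, |S1∩S2| = 26.6071.
|S1 △ S2| = |S1| + |S2| − 2·|S1∩S2| = 56.5 + 43 − 53.2143 = 46.29.

46.29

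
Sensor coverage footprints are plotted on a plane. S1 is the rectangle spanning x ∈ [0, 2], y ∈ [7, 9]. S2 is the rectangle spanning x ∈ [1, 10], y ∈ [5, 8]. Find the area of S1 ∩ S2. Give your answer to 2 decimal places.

|S1∩S2|: x∈[1,2], y∈[7,8] → 1·1 = 1.

1.00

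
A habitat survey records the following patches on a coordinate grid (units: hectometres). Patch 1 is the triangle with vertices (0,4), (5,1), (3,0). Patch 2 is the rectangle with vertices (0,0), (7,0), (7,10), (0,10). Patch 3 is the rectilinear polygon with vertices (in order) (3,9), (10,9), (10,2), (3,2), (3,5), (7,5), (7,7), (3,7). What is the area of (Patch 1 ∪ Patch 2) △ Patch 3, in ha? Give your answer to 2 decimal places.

71.00

|Patch 1 ∪ Patch 2| = 70.
|(Patch 1 ∪ Patch 2) ∩ Patch 3| = 20.
|(Patch 1 ∪ Patch 2) △ Patch 3| = 70 + 41 − 40 = 71.00.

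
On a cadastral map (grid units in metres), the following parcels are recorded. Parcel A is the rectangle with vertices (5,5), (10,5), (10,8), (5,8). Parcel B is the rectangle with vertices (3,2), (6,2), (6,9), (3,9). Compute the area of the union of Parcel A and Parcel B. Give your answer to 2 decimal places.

By inclusion–exclusion:
Individual areas: |Parcel A| = 15, |Parcel B| = 21.
|Parcel A∩Parcel B|: x∈[5,6], y∈[5,8] → 1·3 = 3.
|Parcel A ∪ Parcel B| = 36 − 3 = 33.00.

33.00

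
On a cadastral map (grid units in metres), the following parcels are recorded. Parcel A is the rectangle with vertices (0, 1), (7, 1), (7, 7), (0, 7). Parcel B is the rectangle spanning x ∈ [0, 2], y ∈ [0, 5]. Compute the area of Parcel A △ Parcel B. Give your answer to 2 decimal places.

36.00

|Parcel A∩Parcel B|: x∈[0,2], y∈[1,5] → 2·4 = 8.
|Parcel A △ Parcel B| = |Parcel A| + |Parcel B| − 2·|Parcel A∩Parcel B| = 42 + 10 − 16 = 36.00.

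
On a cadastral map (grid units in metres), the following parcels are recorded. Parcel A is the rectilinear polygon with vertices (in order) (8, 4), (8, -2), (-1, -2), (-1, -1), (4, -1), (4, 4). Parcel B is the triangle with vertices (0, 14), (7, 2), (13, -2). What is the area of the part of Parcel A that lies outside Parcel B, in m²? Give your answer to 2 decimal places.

25.50

|Parcel A| = 29, |Parcel A∩Parcel B| = 3.5.
|Parcel A ∖ Parcel B| = |Parcel A| − |Parcel A∩Parcel B| = 29 − 3.5 = 25.50.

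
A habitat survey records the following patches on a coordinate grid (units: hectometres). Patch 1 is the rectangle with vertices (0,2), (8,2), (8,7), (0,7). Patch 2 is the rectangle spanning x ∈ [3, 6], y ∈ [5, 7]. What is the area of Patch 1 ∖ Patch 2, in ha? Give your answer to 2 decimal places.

|Patch 1∩Patch 2|: x∈[3,6], y∈[5,7] → 3·2 = 6.
|Patch 1| = 40.
|Patch 1 ∖ Patch 2| = |Patch 1| − |Patch 1∩Patch 2| = 40 − 6 = 34.00.

34.00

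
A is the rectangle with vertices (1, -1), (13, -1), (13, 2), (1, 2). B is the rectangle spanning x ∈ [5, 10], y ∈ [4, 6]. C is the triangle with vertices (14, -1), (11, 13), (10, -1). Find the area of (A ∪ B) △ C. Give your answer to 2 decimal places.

|A ∪ B| = 46.
|(A ∪ B) ∩ C| = 8.6786.
|(A ∪ B) △ C| = 46 + 28 − 17.3571 = 56.64.

56.64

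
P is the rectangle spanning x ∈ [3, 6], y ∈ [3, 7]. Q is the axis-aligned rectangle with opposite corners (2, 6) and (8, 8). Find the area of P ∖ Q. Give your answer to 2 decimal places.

|P∩Q|: x∈[3,6], y∈[6,7] → 3·1 = 3.
|P| = 12.
|P ∖ Q| = |P| − |P∩Q| = 12 − 3 = 9.00.

9.00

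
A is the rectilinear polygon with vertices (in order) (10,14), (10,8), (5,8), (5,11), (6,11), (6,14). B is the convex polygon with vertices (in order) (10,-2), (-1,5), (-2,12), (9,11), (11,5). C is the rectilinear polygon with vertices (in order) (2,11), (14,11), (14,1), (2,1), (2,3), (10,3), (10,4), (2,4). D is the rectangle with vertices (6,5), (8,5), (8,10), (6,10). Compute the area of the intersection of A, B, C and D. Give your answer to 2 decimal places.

The intersection is the polygon with vertices (6,8), (6,10), (8,10), (8,8).
By the shoelace formula its area is 4.00.

4.00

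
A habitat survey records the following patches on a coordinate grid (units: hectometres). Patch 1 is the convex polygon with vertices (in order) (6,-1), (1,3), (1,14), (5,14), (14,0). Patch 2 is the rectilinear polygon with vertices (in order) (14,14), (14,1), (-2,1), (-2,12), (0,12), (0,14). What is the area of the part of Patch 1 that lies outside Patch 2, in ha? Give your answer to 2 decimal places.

|Patch 1| = 118, |Patch 1∩Patch 2| = 103.8214.
|Patch 1 ∖ Patch 2| = |Patch 1| − |Patch 1∩Patch 2| = 118 − 103.8214 = 14.18.

14.18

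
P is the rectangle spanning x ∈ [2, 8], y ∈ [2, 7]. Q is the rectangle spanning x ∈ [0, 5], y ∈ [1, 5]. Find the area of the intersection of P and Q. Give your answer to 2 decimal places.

|P∩Q|: x∈[2,5], y∈[2,5] → 3·3 = 9.

9.00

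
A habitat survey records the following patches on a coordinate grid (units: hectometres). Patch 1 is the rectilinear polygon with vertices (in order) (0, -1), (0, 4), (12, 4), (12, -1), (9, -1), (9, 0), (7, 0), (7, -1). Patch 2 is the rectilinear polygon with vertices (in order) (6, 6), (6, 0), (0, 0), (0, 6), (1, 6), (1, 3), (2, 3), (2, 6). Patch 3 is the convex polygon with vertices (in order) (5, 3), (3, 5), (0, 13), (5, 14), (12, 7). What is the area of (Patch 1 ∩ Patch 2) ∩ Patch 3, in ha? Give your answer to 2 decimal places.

1.21

The region (Patch 1 ∩ Patch 2) ∩ Patch 3 is the polygon with vertices (6,4), (6,3.571), (5,3), (4,4).
By the shoelace formula its area is 1.21.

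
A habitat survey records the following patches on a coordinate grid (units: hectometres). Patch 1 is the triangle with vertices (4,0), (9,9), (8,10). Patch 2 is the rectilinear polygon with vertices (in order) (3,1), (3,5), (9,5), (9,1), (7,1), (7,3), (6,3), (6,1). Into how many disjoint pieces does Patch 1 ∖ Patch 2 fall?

2

Patch 1 ∖ Patch 2 splits into 2 disjoint pieces (area 0.0778, area 5.0556).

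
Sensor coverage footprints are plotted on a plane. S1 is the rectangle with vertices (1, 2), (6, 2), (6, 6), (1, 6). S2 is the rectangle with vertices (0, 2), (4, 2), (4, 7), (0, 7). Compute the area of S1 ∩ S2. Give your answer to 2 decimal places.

12.00

|S1∩S2|: x∈[1,4], y∈[2,6] → 3·4 = 12.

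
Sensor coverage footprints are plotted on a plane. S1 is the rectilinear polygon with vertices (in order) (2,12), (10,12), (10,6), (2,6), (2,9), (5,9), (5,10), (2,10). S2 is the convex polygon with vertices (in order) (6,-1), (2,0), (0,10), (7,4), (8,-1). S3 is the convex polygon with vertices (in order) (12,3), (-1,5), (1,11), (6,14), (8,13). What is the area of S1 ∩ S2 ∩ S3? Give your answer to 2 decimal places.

The intersection is the polygon with vertices (2,8.286), (4.667,6), (2,6).
By the shoelace formula its area is 3.05.

3.05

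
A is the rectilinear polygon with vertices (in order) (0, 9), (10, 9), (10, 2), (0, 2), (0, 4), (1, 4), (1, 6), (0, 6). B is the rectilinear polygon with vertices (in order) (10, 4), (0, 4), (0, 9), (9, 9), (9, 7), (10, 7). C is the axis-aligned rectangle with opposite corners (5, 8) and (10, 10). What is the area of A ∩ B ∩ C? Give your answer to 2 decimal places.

4.00

The intersection is the polygon with vertices (9,8), (5,8), (5,9), (9,9).
By the shoelace formula its area is 4.00.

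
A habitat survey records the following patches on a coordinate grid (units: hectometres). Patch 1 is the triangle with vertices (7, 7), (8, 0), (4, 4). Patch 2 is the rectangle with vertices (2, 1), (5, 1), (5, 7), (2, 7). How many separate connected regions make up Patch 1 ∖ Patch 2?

Patch 1 ∖ Patch 2 is a single connected region.

1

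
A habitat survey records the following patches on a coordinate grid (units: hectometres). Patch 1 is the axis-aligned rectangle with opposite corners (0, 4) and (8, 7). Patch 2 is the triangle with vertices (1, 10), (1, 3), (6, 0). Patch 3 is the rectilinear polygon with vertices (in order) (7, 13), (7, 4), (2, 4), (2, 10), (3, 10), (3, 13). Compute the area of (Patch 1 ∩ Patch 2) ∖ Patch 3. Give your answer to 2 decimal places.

|Patch 1 ∩ Patch 2| = 6.75.
|(Patch 1 ∩ Patch 2) ∩ Patch 3| = 3.75.
|(Patch 1 ∩ Patch 2) ∖ Patch 3| = 6.75 − 3.75 = 3.00.

3.00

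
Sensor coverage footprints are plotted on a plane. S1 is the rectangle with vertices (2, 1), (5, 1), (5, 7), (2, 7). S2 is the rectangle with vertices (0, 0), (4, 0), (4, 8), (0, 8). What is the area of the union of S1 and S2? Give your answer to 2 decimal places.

By inclusion–exclusion:
Individual areas: |S1| = 18, |S2| = 32.
|S1∩S2|: x∈[2,4], y∈[1,7] → 2·6 = 12.
|S1 ∪ S2| = 50 − 12 = 38.00.

38.00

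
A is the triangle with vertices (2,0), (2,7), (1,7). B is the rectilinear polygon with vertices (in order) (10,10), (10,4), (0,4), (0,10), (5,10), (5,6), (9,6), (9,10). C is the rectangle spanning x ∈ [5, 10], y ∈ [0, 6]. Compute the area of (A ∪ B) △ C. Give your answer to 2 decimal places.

55.14

|A ∪ B| = 45.1429.
|(A ∪ B) ∩ C| = 10.
|(A ∪ B) △ C| = 45.1429 + 30 − 20 = 55.14.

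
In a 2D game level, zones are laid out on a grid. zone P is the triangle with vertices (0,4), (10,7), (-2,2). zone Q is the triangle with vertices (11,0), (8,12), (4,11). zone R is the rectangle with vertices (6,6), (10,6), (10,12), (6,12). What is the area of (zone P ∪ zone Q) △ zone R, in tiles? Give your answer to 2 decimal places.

26.14

|zone P ∪ zone Q| = 32.0656.
|(zone P ∪ zone Q) ∩ zone R| = 14.9637.
|(zone P ∪ zone Q) △ zone R| = 32.0656 + 24 − 29.9273 = 26.14.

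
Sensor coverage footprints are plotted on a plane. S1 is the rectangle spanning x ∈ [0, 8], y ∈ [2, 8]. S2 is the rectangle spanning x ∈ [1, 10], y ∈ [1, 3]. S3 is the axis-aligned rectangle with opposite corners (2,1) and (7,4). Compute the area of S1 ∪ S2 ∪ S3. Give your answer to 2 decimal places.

By inclusion–exclusion:
Individual areas: |S1| = 48, |S2| = 18, |S3| = 15.
|S1∩S2|: x∈[1,8], y∈[2,3] → 7·1 = 7.
|S1∩S3|: x∈[2,7], y∈[2,4] → 5·2 = 10.
|S2∩S3|: x∈[2,7], y∈[1,3] → 5·2 = 10.
|S1∩S2∩S3| = 5.
|S1 ∪ S2 ∪ S3| = 81 − 27 + 5 = 59.00.

59.00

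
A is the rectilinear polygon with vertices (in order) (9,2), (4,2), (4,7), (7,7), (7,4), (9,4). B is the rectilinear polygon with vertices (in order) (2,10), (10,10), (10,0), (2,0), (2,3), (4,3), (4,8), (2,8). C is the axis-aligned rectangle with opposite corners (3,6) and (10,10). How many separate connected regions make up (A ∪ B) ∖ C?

2

(A ∪ B) ∖ C splits into 2 disjoint pieces (area 2, area 42).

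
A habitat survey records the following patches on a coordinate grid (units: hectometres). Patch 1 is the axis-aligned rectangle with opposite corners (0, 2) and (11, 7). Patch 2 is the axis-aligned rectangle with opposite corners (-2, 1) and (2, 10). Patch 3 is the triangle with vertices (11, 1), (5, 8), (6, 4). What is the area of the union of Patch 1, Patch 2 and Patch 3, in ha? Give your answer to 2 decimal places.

By inclusion–exclusion:
Individual areas: |Patch 1| = 55, |Patch 2| = 36, |Patch 3| = 8.5.
|Patch 1∩Patch 2|: x∈[0,2], y∈[2,7] → 2·5 = 10.
|Patch 1∩Patch 3| = 7.7917.
|Patch 2∩Patch 3| = 0.
|Patch 1∩Patch 2∩Patch 3| = 0.
|Patch 1 ∪ Patch 2 ∪ Patch 3| = 99.5 − 17.7917 + 0 = 81.71.

81.71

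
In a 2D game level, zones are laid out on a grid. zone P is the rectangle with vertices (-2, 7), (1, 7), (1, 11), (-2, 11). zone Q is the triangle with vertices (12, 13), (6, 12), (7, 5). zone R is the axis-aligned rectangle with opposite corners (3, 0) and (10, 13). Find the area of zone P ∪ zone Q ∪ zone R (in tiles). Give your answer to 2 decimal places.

105.87

By inclusion–exclusion:
Individual areas: |zone P| = 12, |zone Q| = 21.5, |zone R| = 91.
|zone P∩zone Q| = 0.
|zone P∩zone R| = 0 (no overlap).
|zone Q∩zone R| = 18.6333.
|zone P∩zone Q∩zone R| = 0.
|zone P ∪ zone Q ∪ zone R| = 124.5 − 18.6333 + 0 = 105.87.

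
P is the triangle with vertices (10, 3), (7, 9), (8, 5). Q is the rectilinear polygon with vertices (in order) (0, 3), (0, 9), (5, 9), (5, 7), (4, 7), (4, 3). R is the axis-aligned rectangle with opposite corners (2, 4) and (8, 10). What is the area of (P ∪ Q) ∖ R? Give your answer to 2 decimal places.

16.00

|P ∪ Q| = 29.
|(P ∪ Q) ∩ R| = 13.
|(P ∪ Q) ∖ R| = 29 − 13 = 16.00.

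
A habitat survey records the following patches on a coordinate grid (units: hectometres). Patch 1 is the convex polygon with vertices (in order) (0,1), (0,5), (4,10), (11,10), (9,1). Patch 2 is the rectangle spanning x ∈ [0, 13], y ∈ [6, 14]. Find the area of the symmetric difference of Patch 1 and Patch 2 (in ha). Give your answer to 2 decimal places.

118.76

|Patch 1| = 80, |Patch 2| = 104, |Patch 1∩Patch 2| = 32.6222.
|Patch 1 △ Patch 2| = |Patch 1| + |Patch 2| − 2·|Patch 1∩Patch 2| = 80 + 104 − 65.2444 = 118.76.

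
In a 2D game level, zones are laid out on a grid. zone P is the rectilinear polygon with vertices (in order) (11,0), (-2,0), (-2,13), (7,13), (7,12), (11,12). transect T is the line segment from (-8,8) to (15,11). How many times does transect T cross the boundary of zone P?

2

The segment meets the boundary at (11,10.478), (-2,8.783).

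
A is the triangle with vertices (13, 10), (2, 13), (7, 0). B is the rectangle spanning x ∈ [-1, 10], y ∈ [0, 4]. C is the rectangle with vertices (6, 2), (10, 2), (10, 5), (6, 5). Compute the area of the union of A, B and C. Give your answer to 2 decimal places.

By inclusion–exclusion:
Individual areas: |A| = 64, |B| = 44, |C| = 12.
|A∩B| = 7.8769.
|A∩C| = 9.2308.
|B∩C|: x∈[6,10], y∈[2,4] → 4·2 = 8.
|A∩B∩C| = 5.5308.
|A ∪ B ∪ C| = 120 − 25.1077 + 5.5308 = 100.42.

100.42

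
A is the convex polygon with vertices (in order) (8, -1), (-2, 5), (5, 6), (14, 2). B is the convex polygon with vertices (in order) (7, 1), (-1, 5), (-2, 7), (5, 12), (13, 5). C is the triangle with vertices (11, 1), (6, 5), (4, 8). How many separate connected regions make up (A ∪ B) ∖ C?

(A ∪ B) ∖ C is a single connected region.

1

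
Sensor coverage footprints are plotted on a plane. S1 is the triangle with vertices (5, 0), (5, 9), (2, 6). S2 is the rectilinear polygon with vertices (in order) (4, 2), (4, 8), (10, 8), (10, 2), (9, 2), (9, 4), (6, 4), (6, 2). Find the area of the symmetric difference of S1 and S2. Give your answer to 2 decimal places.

31.50

|S1| = 13.5, |S2| = 30, |S1∩S2| = 6.
|S1 △ S2| = |S1| + |S2| − 2·|S1∩S2| = 13.5 + 30 − 12 = 31.50.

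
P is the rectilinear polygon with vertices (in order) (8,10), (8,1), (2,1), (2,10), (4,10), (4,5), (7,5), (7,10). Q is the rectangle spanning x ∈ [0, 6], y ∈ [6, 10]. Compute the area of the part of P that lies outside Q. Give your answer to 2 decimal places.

31.00

|P| = 39, |P∩Q| = 8.
|P ∖ Q| = |P| − |P∩Q| = 39 − 8 = 31.00.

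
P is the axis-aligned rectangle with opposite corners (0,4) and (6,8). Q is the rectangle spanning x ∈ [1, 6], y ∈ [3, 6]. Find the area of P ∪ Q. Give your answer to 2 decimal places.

By inclusion–exclusion:
Individual areas: |P| = 24, |Q| = 15.
|P∩Q|: x∈[1,6], y∈[4,6] → 5·2 = 10.
|P ∪ Q| = 39 − 10 = 29.00.

29.00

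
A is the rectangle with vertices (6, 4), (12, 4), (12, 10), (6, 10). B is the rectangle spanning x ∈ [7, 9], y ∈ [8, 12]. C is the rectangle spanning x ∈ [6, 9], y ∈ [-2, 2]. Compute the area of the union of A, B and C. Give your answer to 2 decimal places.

52.00

By inclusion–exclusion:
Individual areas: |A| = 36, |B| = 8, |C| = 12.
|A∩B|: x∈[7,9], y∈[8,10] → 2·2 = 4.
|A∩C| = 0 (no overlap).
|B∩C| = 0 (no overlap).
|A∩B∩C| = 0.
|A ∪ B ∪ C| = 56 − 4 + 0 = 52.00.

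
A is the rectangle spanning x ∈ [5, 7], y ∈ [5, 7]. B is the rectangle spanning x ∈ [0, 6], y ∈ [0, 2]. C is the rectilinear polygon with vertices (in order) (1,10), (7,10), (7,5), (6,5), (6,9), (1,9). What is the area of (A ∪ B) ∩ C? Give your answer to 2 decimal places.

2.00

The region (A ∪ B) ∩ C is the polygon with vertices (7,5), (6,5), (6,7), (7,7).
By the shoelace formula its area is 2.00.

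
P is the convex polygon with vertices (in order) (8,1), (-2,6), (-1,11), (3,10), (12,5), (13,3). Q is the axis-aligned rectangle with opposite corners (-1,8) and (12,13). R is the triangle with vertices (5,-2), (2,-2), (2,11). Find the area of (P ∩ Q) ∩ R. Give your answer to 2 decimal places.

0.97

The region (P ∩ Q) ∩ R is the polygon with vertices (2,8), (2,10.25), (2.184,10.204), (2.692,8).
By the shoelace formula its area is 0.97.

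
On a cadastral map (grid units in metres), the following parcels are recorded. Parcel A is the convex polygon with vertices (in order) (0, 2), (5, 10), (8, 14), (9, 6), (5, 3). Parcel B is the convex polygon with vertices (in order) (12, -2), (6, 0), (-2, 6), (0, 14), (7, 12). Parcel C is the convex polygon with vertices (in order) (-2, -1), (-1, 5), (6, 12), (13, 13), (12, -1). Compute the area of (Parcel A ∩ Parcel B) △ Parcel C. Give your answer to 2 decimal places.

|Parcel A ∩ Parcel B| = 38.4543.
|(Parcel A ∩ Parcel B) ∩ Parcel C| = 38.4525.
|(Parcel A ∩ Parcel B) △ Parcel C| = 38.4543 + 157 − 76.9051 = 118.55.

118.55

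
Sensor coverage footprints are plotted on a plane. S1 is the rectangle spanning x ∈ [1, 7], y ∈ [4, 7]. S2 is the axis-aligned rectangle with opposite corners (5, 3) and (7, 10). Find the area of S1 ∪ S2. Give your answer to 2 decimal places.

26.00

By inclusion–exclusion:
Individual areas: |S1| = 18, |S2| = 14.
|S1∩S2|: x∈[5,7], y∈[4,7] → 2·3 = 6.
|S1 ∪ S2| = 32 − 6 = 26.00.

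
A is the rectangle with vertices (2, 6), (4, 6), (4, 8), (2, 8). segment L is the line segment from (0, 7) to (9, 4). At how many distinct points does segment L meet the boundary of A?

The segment meets the boundary at (3,6), (2,6.333).

2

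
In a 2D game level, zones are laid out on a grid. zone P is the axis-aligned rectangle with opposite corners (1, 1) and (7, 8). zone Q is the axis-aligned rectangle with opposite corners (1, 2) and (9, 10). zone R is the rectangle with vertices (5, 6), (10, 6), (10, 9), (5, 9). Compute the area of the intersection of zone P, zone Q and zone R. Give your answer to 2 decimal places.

4.00

The intersection is the polygon with vertices (7,6), (5,6), (5,8), (7,8).
By the shoelace formula its area is 4.00.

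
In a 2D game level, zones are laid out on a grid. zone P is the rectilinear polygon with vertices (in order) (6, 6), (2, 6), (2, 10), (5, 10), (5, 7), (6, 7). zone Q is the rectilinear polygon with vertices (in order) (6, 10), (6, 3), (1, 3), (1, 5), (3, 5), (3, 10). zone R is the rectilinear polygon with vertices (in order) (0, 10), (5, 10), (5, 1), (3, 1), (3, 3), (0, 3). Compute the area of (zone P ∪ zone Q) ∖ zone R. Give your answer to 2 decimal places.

7.00

|zone P ∪ zone Q| = 29.
|(zone P ∪ zone Q) ∩ zone R| = 22.
|(zone P ∪ zone Q) ∖ zone R| = 29 − 22 = 7.00.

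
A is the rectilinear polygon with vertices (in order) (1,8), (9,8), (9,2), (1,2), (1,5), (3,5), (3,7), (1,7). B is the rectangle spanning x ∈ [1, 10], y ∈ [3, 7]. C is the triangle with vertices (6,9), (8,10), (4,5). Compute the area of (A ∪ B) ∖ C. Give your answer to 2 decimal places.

|A ∪ B| = 52.
|(A ∪ B) ∩ C| = 1.35.
|(A ∪ B) ∖ C| = 52 − 1.35 = 50.65.

50.65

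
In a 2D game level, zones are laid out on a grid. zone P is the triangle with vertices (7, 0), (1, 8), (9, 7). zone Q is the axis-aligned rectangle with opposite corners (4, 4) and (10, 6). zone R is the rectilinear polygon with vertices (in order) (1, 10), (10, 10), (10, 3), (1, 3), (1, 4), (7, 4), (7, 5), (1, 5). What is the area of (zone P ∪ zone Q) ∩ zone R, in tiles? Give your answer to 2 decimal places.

|zone P ∪ zone Q| = 32.1429.
|(zone P ∪ zone Q) ∩ zone R| = 24.11.

24.11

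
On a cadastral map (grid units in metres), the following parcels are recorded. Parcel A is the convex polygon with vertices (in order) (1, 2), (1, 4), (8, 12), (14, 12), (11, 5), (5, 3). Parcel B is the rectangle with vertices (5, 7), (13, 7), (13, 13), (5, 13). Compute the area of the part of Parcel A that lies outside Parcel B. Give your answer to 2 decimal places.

35.17

|Parcel A| = 68.5, |Parcel A∩Parcel B| = 33.3333.
|Parcel A ∖ Parcel B| = |Parcel A| − |Parcel A∩Parcel B| = 68.5 − 33.3333 = 35.17.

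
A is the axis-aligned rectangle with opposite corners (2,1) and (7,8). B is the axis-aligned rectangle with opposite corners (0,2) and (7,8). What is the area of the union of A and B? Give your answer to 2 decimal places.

47.00

By inclusion–exclusion:
Individual areas: |A| = 35, |B| = 42.
|A∩B|: x∈[2,7], y∈[2,8] → 5·6 = 30.
|A ∪ B| = 77 − 30 = 47.00.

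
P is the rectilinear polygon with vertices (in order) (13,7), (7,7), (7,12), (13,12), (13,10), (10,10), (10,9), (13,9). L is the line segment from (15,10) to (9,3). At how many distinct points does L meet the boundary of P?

2

The segment meets the boundary at (12.429,7), (13,7.667).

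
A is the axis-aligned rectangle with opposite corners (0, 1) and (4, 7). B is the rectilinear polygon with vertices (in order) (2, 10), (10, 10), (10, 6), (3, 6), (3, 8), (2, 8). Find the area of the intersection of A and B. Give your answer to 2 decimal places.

The intersection is the polygon with vertices (4,7), (4,6), (3,6), (3,7).
By the shoelace formula its area is 1.00.

1.00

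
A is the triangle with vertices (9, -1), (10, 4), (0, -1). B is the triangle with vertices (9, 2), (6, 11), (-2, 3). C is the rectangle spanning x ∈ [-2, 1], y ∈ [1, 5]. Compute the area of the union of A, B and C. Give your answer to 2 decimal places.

By inclusion–exclusion:
Individual areas: |A| = 22.5, |B| = 48, |C| = 12.
|A∩B| = 1.5824.
|A∩C| = 0.
|B∩C| = 4.4091.
|A∩B∩C| = 0.
|A ∪ B ∪ C| = 82.5 − 5.9915 + 0 = 76.51.

76.51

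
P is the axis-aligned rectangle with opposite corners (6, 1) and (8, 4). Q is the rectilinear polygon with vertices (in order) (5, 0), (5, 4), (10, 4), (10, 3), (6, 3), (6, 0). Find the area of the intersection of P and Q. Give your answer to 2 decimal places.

2.00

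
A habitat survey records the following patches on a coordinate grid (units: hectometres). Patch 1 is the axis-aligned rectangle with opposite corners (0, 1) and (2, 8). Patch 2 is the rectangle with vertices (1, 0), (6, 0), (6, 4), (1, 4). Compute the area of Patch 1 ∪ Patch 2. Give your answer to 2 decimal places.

By inclusion–exclusion:
Individual areas: |Patch 1| = 14, |Patch 2| = 20.
|Patch 1∩Patch 2|: x∈[1,2], y∈[1,4] → 1·3 = 3.
|Patch 1 ∪ Patch 2| = 34 − 3 = 31.00.

31.00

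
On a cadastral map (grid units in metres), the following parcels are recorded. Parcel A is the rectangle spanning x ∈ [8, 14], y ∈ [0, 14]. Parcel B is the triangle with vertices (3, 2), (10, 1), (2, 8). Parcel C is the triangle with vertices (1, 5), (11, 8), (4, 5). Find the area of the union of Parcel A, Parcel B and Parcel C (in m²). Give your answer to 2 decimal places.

105.38

By inclusion–exclusion:
Individual areas: |Parcel A| = 84, |Parcel B| = 20.5, |Parcel C| = 4.5.
|Parcel A∩Parcel B| = 1.4643.
|Parcel A∩Parcel C| = 0.5786.
|Parcel B∩Parcel C| = 1.5758.
|Parcel A∩Parcel B∩Parcel C| = 0.
|Parcel A ∪ Parcel B ∪ Parcel C| = 109 − 3.6186 + 0 = 105.38.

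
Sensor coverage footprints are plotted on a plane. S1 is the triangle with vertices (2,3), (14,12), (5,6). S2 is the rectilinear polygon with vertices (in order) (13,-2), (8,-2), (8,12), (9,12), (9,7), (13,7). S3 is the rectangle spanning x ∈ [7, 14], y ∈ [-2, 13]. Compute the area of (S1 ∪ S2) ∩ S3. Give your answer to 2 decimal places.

51.58

|S1 ∪ S2| = 54.0417.
|(S1 ∪ S2) ∩ S3| = 51.58.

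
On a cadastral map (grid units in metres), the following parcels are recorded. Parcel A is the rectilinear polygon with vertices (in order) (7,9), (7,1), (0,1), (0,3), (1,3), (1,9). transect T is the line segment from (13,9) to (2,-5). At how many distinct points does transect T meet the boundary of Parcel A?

2

The segment meets the boundary at (6.714,1), (7,1.364).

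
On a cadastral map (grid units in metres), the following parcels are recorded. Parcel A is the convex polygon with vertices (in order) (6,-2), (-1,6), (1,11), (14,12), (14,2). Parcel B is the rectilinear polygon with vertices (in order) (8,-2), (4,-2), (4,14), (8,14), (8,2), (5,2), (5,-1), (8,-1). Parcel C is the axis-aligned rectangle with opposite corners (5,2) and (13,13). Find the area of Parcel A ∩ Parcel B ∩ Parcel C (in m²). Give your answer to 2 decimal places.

28.27

The intersection is the polygon with vertices (8,11.539), (8,2), (5,2), (5,11.308).
By the shoelace formula its area is 28.27.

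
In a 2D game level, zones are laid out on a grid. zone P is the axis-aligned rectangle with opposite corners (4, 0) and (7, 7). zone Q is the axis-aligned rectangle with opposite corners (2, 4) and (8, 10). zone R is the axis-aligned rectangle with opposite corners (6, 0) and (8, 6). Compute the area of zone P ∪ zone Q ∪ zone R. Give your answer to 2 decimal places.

52.00

By inclusion–exclusion:
Individual areas: |zone P| = 21, |zone Q| = 36, |zone R| = 12.
|zone P∩zone Q|: x∈[4,7], y∈[4,7] → 3·3 = 9.
|zone P∩zone R|: x∈[6,7], y∈[0,6] → 1·6 = 6.
|zone Q∩zone R|: x∈[6,8], y∈[4,6] → 2·2 = 4.
|zone P∩zone Q∩zone R| = 2.
|zone P ∪ zone Q ∪ zone R| = 69 − 19 + 2 = 52.00.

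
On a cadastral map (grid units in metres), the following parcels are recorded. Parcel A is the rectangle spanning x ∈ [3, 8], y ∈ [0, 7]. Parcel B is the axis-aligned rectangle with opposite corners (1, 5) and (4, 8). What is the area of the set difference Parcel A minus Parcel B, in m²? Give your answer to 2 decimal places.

|Parcel A∩Parcel B|: x∈[3,4], y∈[5,7] → 1·2 = 2.
|Parcel A| = 35.
|Parcel A ∖ Parcel B| = |Parcel A| − |Parcel A∩Parcel B| = 35 − 2 = 33.00.

33.00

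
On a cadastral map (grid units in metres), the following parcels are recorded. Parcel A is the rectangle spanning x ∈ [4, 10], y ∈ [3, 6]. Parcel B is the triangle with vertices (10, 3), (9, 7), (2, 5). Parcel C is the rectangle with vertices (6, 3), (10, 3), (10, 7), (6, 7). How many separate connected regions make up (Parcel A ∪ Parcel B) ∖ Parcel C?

(Parcel A ∪ Parcel B) ∖ Parcel C is a single connected region.

1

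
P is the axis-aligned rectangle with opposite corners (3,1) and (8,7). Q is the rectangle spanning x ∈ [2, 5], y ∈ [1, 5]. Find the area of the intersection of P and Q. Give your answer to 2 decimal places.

|P∩Q|: x∈[3,5], y∈[1,5] → 2·4 = 8.

8.00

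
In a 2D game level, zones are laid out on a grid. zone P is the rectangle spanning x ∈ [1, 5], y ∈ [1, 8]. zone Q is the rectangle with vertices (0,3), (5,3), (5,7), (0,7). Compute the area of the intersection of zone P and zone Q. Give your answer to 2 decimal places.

|zone P∩zone Q|: x∈[1,5], y∈[3,7] → 4·4 = 16.

16.00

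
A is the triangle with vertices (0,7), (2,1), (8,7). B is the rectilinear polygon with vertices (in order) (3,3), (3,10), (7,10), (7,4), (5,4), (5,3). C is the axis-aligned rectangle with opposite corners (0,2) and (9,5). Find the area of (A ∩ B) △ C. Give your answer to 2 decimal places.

30.50

|A ∩ B| = 11.5.
|(A ∩ B) ∩ C| = 4.
|(A ∩ B) △ C| = 11.5 + 27 − 8 = 30.50.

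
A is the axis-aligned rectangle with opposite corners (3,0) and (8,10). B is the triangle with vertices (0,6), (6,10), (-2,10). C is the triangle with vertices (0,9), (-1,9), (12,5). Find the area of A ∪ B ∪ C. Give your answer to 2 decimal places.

63.23

By inclusion–exclusion:
Individual areas: |A| = 50, |B| = 16, |C| = 2.
|A∩B| = 3.
|A∩C| = 0.8333.
|B∩C| = 0.9342.
|A∩B∩C| = 0.
|A ∪ B ∪ C| = 68 − 4.7675 + 0 = 63.23.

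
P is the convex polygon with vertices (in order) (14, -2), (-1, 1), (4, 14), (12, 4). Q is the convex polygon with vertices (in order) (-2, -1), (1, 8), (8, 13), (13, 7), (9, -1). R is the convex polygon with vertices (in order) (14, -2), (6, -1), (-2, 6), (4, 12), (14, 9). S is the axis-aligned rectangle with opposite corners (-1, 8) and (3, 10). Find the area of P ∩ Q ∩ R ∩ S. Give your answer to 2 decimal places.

1.19

The intersection is the polygon with vertices (3,9.429), (3,8), (1.692,8), (1.954,8.682).
By the shoelace formula its area is 1.19.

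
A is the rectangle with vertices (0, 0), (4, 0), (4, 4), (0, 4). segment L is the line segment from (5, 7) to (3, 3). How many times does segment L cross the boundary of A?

The segment meets the boundary at (3.5,4).

1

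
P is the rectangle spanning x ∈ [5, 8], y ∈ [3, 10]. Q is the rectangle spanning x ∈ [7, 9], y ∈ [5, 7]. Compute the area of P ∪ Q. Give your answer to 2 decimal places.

By inclusion–exclusion:
Individual areas: |P| = 21, |Q| = 4.
|P∩Q|: x∈[7,8], y∈[5,7] → 1·2 = 2.
|P ∪ Q| = 25 − 2 = 23.00.

23.00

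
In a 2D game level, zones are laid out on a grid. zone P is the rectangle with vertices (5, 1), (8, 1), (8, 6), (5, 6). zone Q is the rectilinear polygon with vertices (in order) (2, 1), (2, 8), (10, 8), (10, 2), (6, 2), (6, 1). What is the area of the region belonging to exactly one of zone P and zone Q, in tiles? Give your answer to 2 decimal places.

|zone P| = 15, |zone Q| = 52, |zone P∩zone Q| = 13.
|zone P △ zone Q| = |zone P| + |zone Q| − 2·|zone P∩zone Q| = 15 + 52 − 26 = 41.00.

41.00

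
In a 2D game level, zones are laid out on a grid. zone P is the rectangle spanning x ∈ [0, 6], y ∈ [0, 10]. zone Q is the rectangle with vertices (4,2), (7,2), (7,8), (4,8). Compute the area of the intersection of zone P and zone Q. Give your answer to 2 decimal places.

|zone P∩zone Q|: x∈[4,6], y∈[2,8] → 2·6 = 12.

12.00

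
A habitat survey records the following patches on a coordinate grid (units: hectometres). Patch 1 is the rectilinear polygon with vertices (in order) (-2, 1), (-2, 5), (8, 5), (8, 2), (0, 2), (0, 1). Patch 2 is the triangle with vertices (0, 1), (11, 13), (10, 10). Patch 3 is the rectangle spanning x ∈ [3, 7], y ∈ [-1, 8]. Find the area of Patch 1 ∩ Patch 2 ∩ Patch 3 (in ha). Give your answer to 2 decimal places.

0.70

The intersection is the polygon with vertices (3,3.7), (3,4.273), (3.667,5), (4.444,5).
By the shoelace formula its area is 0.70.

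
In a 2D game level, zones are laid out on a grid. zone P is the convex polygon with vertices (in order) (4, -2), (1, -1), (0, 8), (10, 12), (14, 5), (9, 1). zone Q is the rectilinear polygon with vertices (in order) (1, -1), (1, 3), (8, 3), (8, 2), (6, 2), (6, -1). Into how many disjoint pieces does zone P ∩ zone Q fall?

1

zone P ∩ zone Q is a single connected region.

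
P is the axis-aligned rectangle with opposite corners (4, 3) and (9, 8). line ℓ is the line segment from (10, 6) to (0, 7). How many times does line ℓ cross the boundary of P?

2

The segment meets the boundary at (4,6.6), (9,6.1).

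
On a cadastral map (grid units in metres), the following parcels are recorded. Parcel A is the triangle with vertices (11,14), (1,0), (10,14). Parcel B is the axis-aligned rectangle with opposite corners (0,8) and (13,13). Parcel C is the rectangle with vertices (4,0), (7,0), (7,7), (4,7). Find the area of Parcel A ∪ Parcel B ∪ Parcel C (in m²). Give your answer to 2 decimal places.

By inclusion–exclusion:
Individual areas: |Parcel A| = 7, |Parcel B| = 65, |Parcel C| = 21.
|Parcel A∩Parcel B| = 3.75.
|Parcel A∩Parcel C| = 1.05.
|Parcel B∩Parcel C| = 0 (no overlap).
|Parcel A∩Parcel B∩Parcel C| = 0.
|Parcel A ∪ Parcel B ∪ Parcel C| = 93 − 4.8 + 0 = 88.20.

88.20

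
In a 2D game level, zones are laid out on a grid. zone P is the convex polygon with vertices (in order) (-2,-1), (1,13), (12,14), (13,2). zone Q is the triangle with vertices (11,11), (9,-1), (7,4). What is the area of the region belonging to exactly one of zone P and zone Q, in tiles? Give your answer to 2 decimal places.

152.63

|zone P| = 167, |zone Q| = 17, |zone P∩zone Q| = 15.6865.
|zone P △ zone Q| = |zone P| + |zone Q| − 2·|zone P∩zone Q| = 167 + 17 − 31.3729 = 152.63.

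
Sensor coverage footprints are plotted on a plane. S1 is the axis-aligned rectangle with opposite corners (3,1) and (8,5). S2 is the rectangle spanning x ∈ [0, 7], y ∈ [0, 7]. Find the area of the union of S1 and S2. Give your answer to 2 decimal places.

By inclusion–exclusion:
Individual areas: |S1| = 20, |S2| = 49.
|S1∩S2|: x∈[3,7], y∈[1,5] → 4·4 = 16.
|S1 ∪ S2| = 69 − 16 = 53.00.

53.00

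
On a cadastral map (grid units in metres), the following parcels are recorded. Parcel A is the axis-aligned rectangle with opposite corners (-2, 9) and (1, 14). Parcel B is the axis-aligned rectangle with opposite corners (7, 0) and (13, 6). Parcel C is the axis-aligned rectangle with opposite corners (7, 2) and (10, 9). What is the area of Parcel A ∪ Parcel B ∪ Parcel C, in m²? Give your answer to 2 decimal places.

By inclusion–exclusion:
Individual areas: |Parcel A| = 15, |Parcel B| = 36, |Parcel C| = 21.
|Parcel A∩Parcel B| = 0 (no overlap).
|Parcel A∩Parcel C| = 0 (no overlap).
|Parcel B∩Parcel C|: x∈[7,10], y∈[2,6] → 3·4 = 12.
|Parcel A∩Parcel B∩Parcel C| = 0.
|Parcel A ∪ Parcel B ∪ Parcel C| = 72 − 12 + 0 = 60.00.

60.00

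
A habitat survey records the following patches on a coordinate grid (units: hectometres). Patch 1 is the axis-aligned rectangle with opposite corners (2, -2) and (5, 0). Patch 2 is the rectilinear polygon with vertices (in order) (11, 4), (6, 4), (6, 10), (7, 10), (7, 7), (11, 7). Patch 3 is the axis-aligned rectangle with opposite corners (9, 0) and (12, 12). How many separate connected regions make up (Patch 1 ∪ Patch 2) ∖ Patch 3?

(Patch 1 ∪ Patch 2) ∖ Patch 3 splits into 2 disjoint pieces (area 6, area 12).

2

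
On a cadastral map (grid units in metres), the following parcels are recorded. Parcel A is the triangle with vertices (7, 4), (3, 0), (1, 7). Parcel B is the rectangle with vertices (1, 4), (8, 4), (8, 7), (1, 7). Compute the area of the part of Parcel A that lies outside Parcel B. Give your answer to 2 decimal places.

|Parcel A| = 18, |Parcel A∩Parcel B| = 7.7143.
|Parcel A ∖ Parcel B| = |Parcel A| − |Parcel A∩Parcel B| = 18 − 7.7143 = 10.29.

10.29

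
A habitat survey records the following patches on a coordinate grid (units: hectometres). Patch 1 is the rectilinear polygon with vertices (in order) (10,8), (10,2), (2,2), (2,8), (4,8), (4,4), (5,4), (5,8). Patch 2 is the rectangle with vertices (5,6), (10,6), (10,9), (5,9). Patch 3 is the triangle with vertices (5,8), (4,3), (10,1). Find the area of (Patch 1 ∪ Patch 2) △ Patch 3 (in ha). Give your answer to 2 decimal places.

|Patch 1 ∪ Patch 2| = 49.
|(Patch 1 ∪ Patch 2) ∩ Patch 3| = 13.2571.
|(Patch 1 ∪ Patch 2) △ Patch 3| = 49 + 16 − 26.5143 = 38.49.

38.49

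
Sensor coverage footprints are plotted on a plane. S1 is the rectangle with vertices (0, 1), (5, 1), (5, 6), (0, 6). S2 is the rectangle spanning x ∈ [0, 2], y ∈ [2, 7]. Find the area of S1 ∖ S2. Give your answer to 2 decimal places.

17.00

|S1∩S2|: x∈[0,2], y∈[2,6] → 2·4 = 8.
|S1| = 25.
|S1 ∖ S2| = |S1| − |S1∩S2| = 25 − 8 = 17.00.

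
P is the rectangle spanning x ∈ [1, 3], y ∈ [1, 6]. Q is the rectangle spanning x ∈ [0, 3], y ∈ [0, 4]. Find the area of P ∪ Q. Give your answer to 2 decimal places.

By inclusion–exclusion:
Individual areas: |P| = 10, |Q| = 12.
|P∩Q|: x∈[1,3], y∈[1,4] → 2·3 = 6.
|P ∪ Q| = 22 − 6 = 16.00.

16.00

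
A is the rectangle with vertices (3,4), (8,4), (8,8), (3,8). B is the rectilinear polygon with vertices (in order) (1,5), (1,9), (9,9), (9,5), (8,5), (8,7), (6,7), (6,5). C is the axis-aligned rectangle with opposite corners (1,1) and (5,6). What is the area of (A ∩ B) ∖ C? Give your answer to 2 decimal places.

|A ∩ B| = 11.
|(A ∩ B) ∩ C| = 2.
|(A ∩ B) ∖ C| = 11 − 2 = 9.00.

9.00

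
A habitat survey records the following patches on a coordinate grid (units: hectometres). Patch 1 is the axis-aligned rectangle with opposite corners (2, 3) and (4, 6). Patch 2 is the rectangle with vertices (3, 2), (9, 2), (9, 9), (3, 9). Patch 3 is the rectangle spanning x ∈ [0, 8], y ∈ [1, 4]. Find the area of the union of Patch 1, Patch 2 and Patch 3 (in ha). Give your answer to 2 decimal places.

By inclusion–exclusion:
Individual areas: |Patch 1| = 6, |Patch 2| = 42, |Patch 3| = 24.
|Patch 1∩Patch 2|: x∈[3,4], y∈[3,6] → 1·3 = 3.
|Patch 1∩Patch 3|: x∈[2,4], y∈[3,4] → 2·1 = 2.
|Patch 2∩Patch 3|: x∈[3,8], y∈[2,4] → 5·2 = 10.
|Patch 1∩Patch 2∩Patch 3| = 1.
|Patch 1 ∪ Patch 2 ∪ Patch 3| = 72 − 15 + 1 = 58.00.

58.00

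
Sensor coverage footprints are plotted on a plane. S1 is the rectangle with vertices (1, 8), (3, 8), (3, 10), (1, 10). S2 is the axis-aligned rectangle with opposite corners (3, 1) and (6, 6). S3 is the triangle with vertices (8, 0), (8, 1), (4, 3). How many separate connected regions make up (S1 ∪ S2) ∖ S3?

(S1 ∪ S2) ∖ S3 splits into 2 disjoint pieces (area 4, area 14.5).

2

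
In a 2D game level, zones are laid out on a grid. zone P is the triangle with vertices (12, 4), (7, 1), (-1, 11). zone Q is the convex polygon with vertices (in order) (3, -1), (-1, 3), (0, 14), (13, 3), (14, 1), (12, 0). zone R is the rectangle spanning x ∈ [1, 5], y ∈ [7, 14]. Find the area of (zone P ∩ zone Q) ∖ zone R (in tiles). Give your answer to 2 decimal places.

30.32

|zone P ∩ zone Q| = 36.8086.
|(zone P ∩ zone Q) ∩ zone R| = 6.4846.
|(zone P ∩ zone Q) ∖ zone R| = 36.8086 − 6.4846 = 30.32.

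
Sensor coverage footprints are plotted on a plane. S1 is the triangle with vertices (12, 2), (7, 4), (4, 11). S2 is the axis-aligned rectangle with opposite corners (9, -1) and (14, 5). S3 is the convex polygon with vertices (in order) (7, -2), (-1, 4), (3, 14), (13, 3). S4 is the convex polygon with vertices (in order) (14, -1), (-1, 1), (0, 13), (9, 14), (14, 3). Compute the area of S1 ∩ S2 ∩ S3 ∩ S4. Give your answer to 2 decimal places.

The intersection is the polygon with vertices (9.333,5), (11.915,2.096), (11.865,2.054), (9,3.2), (9,5).
By the shoelace formula its area is 3.20.

3.20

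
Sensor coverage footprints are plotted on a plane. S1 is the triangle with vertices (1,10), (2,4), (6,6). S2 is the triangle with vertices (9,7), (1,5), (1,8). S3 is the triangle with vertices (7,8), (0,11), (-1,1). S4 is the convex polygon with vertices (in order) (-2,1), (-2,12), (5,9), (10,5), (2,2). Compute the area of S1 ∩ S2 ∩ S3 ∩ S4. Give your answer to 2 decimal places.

7.02

The intersection is the polygon with vertices (5.328,6.537), (4.6,5.9), (1.8,5.2), (1.34,7.957), (3.963,7.63).
By the shoelace formula its area is 7.02.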